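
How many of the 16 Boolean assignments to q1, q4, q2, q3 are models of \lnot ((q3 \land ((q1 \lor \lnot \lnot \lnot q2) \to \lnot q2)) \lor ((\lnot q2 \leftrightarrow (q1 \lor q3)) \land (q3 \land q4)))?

Initial set: {T \lnot ((q3 \land ((q1 \lor \lnot \lnot \lnot q2) \to \lnot q2)) \lor ((\lnot q2 \leftrightarrow (q1 \lor q3)) \land (q3 \land q4)))}.
T \lnot ((q3 \land ((q1 \lor \lnot \lnot \lnot q2) \to \lnot q2)) \lor ((\lnot q2 \leftrightarrow (q1 \lor q3)) \land (q3 \land q4))): α-rule — add F (q3 \land ((q1 \lor \lnot \lnot \lnot q2) \to \lnot q2)), F ((\lnot q2 \leftrightarrow (q1 \lor q3)) \land (q3 \land q4)).
F (q3 \land ((q1 \lor \lnot \lnot \lnot q2) \to \lnot q2)): β-rule — branch into F q3  //  F ((q1 \lor \lnot \lnot \lnot q2) \to \lnot q2).
  branch 1 (add F q3):
    F ((\lnot q2 \leftrightarrow (q1 \lor q3)) \land (q3 \land q4)): β-rule — branch into F (\lnot q2 \leftrightarrow (q1 \lor q3))  //  F (q3 \land q4).
      branch 1.1 (add F (\lnot q2 \leftrightarrow (q1 \lor q3))):
        F (\lnot q2 \leftrightarrow (q1 \lor q3)): β-rule — branch into T \lnot q2, F (q1 \lor q3)  //  F \lnot q2, T (q1 \lor q3).
          branch 1.1.1 (add T \lnot q2, F (q1 \lor q3)):
            F (q1 \lor q3): α-rule — add F q1, F q3.
            ○ open, literals {q1=F, q2=F, q3=F}.
          branch 1.1.2 (add F \lnot q2, T (q1 \lor q3)):
            T (q1 \lor q3): β-rule — branch into T q1  //  T q3.
              branch 1.1.2.1 (add T q1):
                ○ open, literals {q1=T, q2=T, q3=F}.
              branch 1.1.2.2 (add T q3):
                × closes — contains both q3 and \lnot q3.
      branch 1.2 (add F (q3 \land q4)):
        F (q3 \land q4): β-rule — branch into F q3  //  F q4.
          branch 1.2.1 (add F q3):
            ○ open, literals {q3=F}.
          branch 1.2.2 (add F q4):
            ○ open, literals {q3=F, q4=F}.
  branch 2 (add F ((q1 \lor \lnot \lnot \lnot q2) \to \lnot q2)):
    F ((q1 \lor \lnot \lnot \lnot q2) \to \lnot q2): α-rule — add T (q1 \lor \lnot \lnot \lnot q2), F \lnot q2.
    F ((\lnot q2 \leftrightarrow (q1 \lor q3)) \land (q3 \land q4)): β-rule — branch into F (\lnot q2 \leftrightarrow (q1 \lor q3))  //  F (q3 \land q4).
      branch 2.1 (add F (\lnot q2 \leftrightarrow (q1 \lor q3))):
        T (q1 \lor \lnot \lnot \lnot q2): β-rule — branch into T q1  //  T \lnot \lnot \lnot q2.
          branch 2.1.1 (add T q1):
            F (\lnot q2 \leftrightarrow (q1 \lor q3)): β-rule — branch into T \lnot q2, F (q1 \lor q3)  //  F \lnot q2, T (q1 \lor q3).
              branch 2.1.1.1 (add T \lnot q2, F (q1 \lor q3)):
                × closes — contains both q2 and \lnot q2.
              branch 2.1.1.2 (add F \lnot q2, T (q1 \lor q3)):
                T (q1 \lor q3): β-rule — branch into T q1  //  T q3.
                  branch 2.1.1.2.1 (add T q1):
                    ○ open, literals {q1=T, q2=T}.
                  branch 2.1.1.2.2 (add T q3):
                    ○ open, literals {q1=T, q2=T, q3=T}.
          branch 2.1.2 (add T \lnot \lnot \lnot q2):
            T \lnot \lnot \lnot q2: drop double negation, giving T \lnot q2.
            × closes — contains both q2 and \lnot q2.
      branch 2.2 (add F (q3 \land q4)):
        T (q1 \lor \lnot \lnot \lnot q2): β-rule — branch into T q1  //  T \lnot \lnot \lnot q2.
          branch 2.2.1 (add T q1):
            F (q3 \land q4): β-rule — branch into F q3  //  F q4.
              branch 2.2.1.1 (add F q3):
                ○ open, literals {q1=T, q2=T, q3=F}.
              branch 2.2.1.2 (add F q4):
                ○ open, literals {q1=T, q2=T, q4=F}.
          branch 2.2.2 (add T \lnot \lnot \lnot q2):
            T \lnot \lnot \lnot q2: drop double negation, giving T \lnot q2.
            × closes — contains both q2 and \lnot q2.
4 branches closed, 8 open.
Each open branch fixes some atoms; the unmentioned ones are free. Counting distinct full assignments: branch {q1=F, q2=F, q3=F} (q4) contributes 2 new; branch {q1=T, q2=T, q3=F} (q4) contributes 2 new; branch {q3=F} (q1, q4, q2) contributes 4 new; branch {q3=F, q4=F} (q1, q2) contributes 0 new; branch {q1=T, q2=T} (q4, q3) contributes 2 new; branch {q1=T, q2=T, q3=T} (q4) contributes 0 new; branch {q1=T, q2=T, q3=F} (q4) contributes 0 new; branch {q1=T, q2=T, q4=F} (q3) contributes 0 new. Total: 10.

10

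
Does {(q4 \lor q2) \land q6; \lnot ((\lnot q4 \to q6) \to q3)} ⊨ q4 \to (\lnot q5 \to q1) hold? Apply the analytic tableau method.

No

Initial set: {((q4 \lor q2) \land q6); \lnot ((\lnot q4 \to q6) \to q3); \lnot (q4 \to (\lnot q5 \to q1))}.
((q4 \lor q2) \land q6): α-rule — add (q4 \lor q2), q6.
\lnot ((\lnot q4 \to q6) \to q3): α-rule — add (\lnot q4 \to q6), \lnot q3.
\lnot (q4 \to (\lnot q5 \to q1)): α-rule — add q4, \lnot (\lnot q5 \to q1).
\lnot (\lnot q5 \to q1): α-rule — add \lnot q5, \lnot q1.
(q4 \lor q2): β-rule — branch into q4  //  q2.
  branch 1 (add q4):
    (\lnot q4 \to q6): β-rule — branch into \lnot \lnot q4  //  q6.
      branch 1.1 (add \lnot \lnot q4):
        ○ open, literals {q1=0, q3=0, q4=1, q5=0, q6=1}.
      branch 1.2 (add q6):
        ○ open, literals {q1=0, q3=0, q4=1, q5=0, q6=1}.
  branch 2 (add q2):
    (\lnot q4 \to q6): β-rule — branch into \lnot \lnot q4  //  q6.
      branch 2.1 (add \lnot \lnot q4):
        ○ open, literals {q1=0, q2=1, q3=0, q4=1, q5=0, q6=1}.
      branch 2.2 (add q6):
        ○ open, literals {q1=0, q2=1, q3=0, q4=1, q5=0, q6=1}.
0 branches closed, 4 open.
An open branch gives a countermodel: q1=0, q3=0, q4=1, q5=0, q6=1 (unmentioned atoms arbitrary); the premises hold there but the conclusion fails.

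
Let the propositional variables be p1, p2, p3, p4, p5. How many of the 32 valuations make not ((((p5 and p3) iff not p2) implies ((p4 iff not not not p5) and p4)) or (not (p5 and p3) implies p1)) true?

Initial set: {T not ((((p5 and p3) iff not p2) implies ((p4 iff not not not p5) and p4)) or (not (p5 and p3) implies p1))}.
T not ((((p5 and p3) iff not p2) implies ((p4 iff not not not p5) and p4)) or (not (p5 and p3) implies p1)): α-rule — add F (((p5 and p3) iff not p2) implies ((p4 iff not not not p5) and p4)), F (not (p5 and p3) implies p1).
F (((p5 and p3) iff not p2) implies ((p4 iff not not not p5) and p4)): α-rule — add T ((p5 and p3) iff not p2), F ((p4 iff not not not p5) and p4).
F (not (p5 and p3) implies p1): α-rule — add T not (p5 and p3), F p1.
T ((p5 and p3) iff not p2): β-rule — branch into T (p5 and p3), T not p2  //  F (p5 and p3), F not p2.
  branch 1 (add T (p5 and p3), T not p2):
    T (p5 and p3): α-rule — add T p5, T p3.
    F ((p4 iff not not not p5) and p4): β-rule — branch into F (p4 iff not not not p5)  //  F p4.
      branch 1.1 (add F (p4 iff not not not p5)):
        T not (p5 and p3): β-rule — branch into F p5  //  F p3.
          branch 1.1.1 (add F p5):
            × closes — contains both p5 and not p5.
          branch 1.1.2 (add F p3):
            × closes — contains both p3 and not p3.
      branch 1.2 (add F p4):
        T not (p5 and p3): β-rule — branch into F p5  //  F p3.
          branch 1.2.1 (add F p5):
            × closes — contains both p5 and not p5.
          branch 1.2.2 (add F p3):
            × closes — contains both p3 and not p3.
  branch 2 (add F (p5 and p3), F not p2):
    F ((p4 iff not not not p5) and p4): β-rule — branch into F (p4 iff not not not p5)  //  F p4.
      branch 2.1 (add F (p4 iff not not not p5)):
        T not (p5 and p3): β-rule — branch into F p5  //  F p3.
          branch 2.1.1 (add F p5):
            F (p5 and p3): β-rule — branch into F p5  //  F p3.
              branch 2.1.1.1 (add F p5):
                F (p4 iff not not not p5): β-rule — branch into T p4, F not not not p5  //  F p4, T not not not p5.
                  branch 2.1.1.1.1 (add T p4, F not not not p5):
                    F not not not p5: drop double negation, giving F not p5.
                    × closes — contains both p5 and not p5.
                  branch 2.1.1.1.2 (add F p4, T not not not p5):
                    T not not not p5: drop double negation, giving T not p5.
                    ○ open, literals {p1=0, p2=1, p4=0, p5=0}.
              branch 2.1.1.2 (add F p3):
                F (p4 iff not not not p5): β-rule — branch into T p4, F not not not p5  //  F p4, T not not not p5.
                  branch 2.1.1.2.1 (add T p4, F not not not p5):
                    F not not not p5: drop double negation, giving F not p5.
                    × closes — contains both p5 and not p5.
                  branch 2.1.1.2.2 (add F p4, T not not not p5):
                    T not not not p5: drop double negation, giving T not p5.
                    ○ open, literals {p1=0, p2=1, p3=0, p4=0, p5=0}.
          branch 2.1.2 (add F p3):
            F (p5 and p3): β-rule — branch into F p5  //  F p3.
              branch 2.1.2.1 (add F p5):
                F (p4 iff not not not p5): β-rule — branch into T p4, F not not not p5  //  F p4, T not not not p5.
                  branch 2.1.2.1.1 (add T p4, F not not not p5):
                    F not not not p5: drop double negation, giving F not p5.
                    × closes — contains both p5 and not p5.
                  branch 2.1.2.1.2 (add F p4, T not not not p5):
                    T not not not p5: drop double negation, giving T not p5.
                    ○ open, literals {p1=0, p2=1, p3=0, p4=0, p5=0}.
              branch 2.1.2.2 (add F p3):
                F (p4 iff not not not p5): β-rule — branch into T p4, F not not not p5  //  F p4, T not not not p5.
                  branch 2.1.2.2.1 (add T p4, F not not not p5):
                    F not not not p5: drop double negation, giving F not p5.
                    ○ open, literals {p1=0, p2=1, p3=0, p4=1, p5=1}.
                  branch 2.1.2.2.2 (add F p4, T not not not p5):
                    T not not not p5: drop double negation, giving T not p5.
                    ○ open, literals {p1=0, p2=1, p3=0, p4=0, p5=0}.
      branch 2.2 (add F p4):
        T not (p5 and p3): β-rule — branch into F p5  //  F p3.
          branch 2.2.1 (add F p5):
            F (p5 and p3): β-rule — branch into F p5  //  F p3.
              branch 2.2.1.1 (add F p5):
                ○ open, literals {p1=0, p2=1, p4=0, p5=0}.
              branch 2.2.1.2 (add F p3):
                ○ open, literals {p1=0, p2=1, p3=0, p4=0, p5=0}.
          branch 2.2.2 (add F p3):
            F (p5 and p3): β-rule — branch into F p5  //  F p3.
              branch 2.2.2.1 (add F p5):
                ○ open, literals {p1=0, p2=1, p3=0, p4=0, p5=0}.
              branch 2.2.2.2 (add F p3):
                ○ open, literals {p1=0, p2=1, p3=0, p4=0}.
7 branches closed, 9 open.
Each open branch fixes some atoms; the unmentioned ones are free. Counting distinct full assignments: branch {p1=0, p2=1, p4=0, p5=0} (p3) contributes 2 new; branch {p1=0, p2=1, p3=0, p4=0, p5=0} (none free) contributes 0 new; branch {p1=0, p2=1, p3=0, p4=0, p5=0} (none free) contributes 0 new; branch {p1=0, p2=1, p3=0, p4=1, p5=1} (none free) contributes 1 new; branch {p1=0, p2=1, p3=0, p4=0, p5=0} (none free) contributes 0 new; branch {p1=0, p2=1, p4=0, p5=0} (p3) contributes 0 new; branch {p1=0, p2=1, p3=0, p4=0, p5=0} (none free) contributes 0 new; branch {p1=0, p2=1, p3=0, p4=0, p5=0} (none free) contributes 0 new; branch {p1=0, p2=1, p3=0, p4=0} (p5) contributes 1 new. Total: 4.

4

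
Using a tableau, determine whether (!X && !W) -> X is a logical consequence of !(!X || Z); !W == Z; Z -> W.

Yes

Initial set: {!(!X || Z); (!W == Z); (Z -> W); !((!X && !W) -> X)}.
!(!X || Z): α-rule — add !!X, !Z.
!((!X && !W) -> X): α-rule — add (!X && !W), !X.
× closes — contains both X and !X.
All 1 branch closes.
Every branch closed, so the premises entail the conclusion.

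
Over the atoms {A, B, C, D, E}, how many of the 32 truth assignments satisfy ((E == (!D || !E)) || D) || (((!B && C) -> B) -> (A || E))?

29

Initial set: {(((E == (!D || !E)) || D) || (((!B && C) -> B) -> (A || E)))}.
(((E == (!D || !E)) || D) || (((!B && C) -> B) -> (A || E))): β-rule — branch into ((E == (!D || !E)) || D)  //  (((!B && C) -> B) -> (A || E)).
  branch 1 (add ((E == (!D || !E)) || D)):
    ((E == (!D || !E)) || D): β-rule — branch into (E == (!D || !E))  //  D.
      branch 1.1 (add (E == (!D || !E))):
        (E == (!D || !E)): β-rule — branch into E, (!D || !E)  //  !E, !(!D || !E).
          branch 1.1.1 (add E, (!D || !E)):
            (!D || !E): β-rule — branch into !D  //  !E.
              branch 1.1.1.1 (add !D):
                ○ open, literals {D=F, E=T}.
              branch 1.1.1.2 (add !E):
                × closes — contains both E and !E.
          branch 1.1.2 (add !E, !(!D || !E)):
            !(!D || !E): α-rule — add !!D, !!E.
            × closes — contains both E and !E.
      branch 1.2 (add D):
        ○ open, literals {D=T}.
  branch 2 (add (((!B && C) -> B) -> (A || E))):
    (((!B && C) -> B) -> (A || E)): β-rule — branch into !((!B && C) -> B)  //  (A || E).
      branch 2.1 (add !((!B && C) -> B)):
        !((!B && C) -> B): α-rule — add (!B && C), !B.
        (!B && C): α-rule — add !B, C.
        ○ open, literals {B=F, C=T}.
      branch 2.2 (add (A || E)):
        (A || E): β-rule — branch into A  //  E.
          branch 2.2.1 (add A):
            ○ open, literals {A=T}.
          branch 2.2.2 (add E):
            ○ open, literals {E=T}.
2 branches closed, 5 open.
Each open branch fixes some atoms; the unmentioned ones are free. Counting distinct full assignments: branch {D=F, E=T} (A, B, C) contributes 8 new; branch {D=T} (A, B, C, E) contributes 16 new; branch {B=F, C=T} (A, D, E) contributes 2 new; branch {A=T} (B, C, D, E) contributes 3 new; branch {E=T} (A, B, C, D) contributes 0 new. Total: 29.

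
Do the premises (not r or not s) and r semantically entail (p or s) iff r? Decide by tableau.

Initial set: {((not r or not s) and r); not ((p or s) iff r)}.
((not r or not s) and r): α-rule — add (not r or not s), r.
not ((p or s) iff r): β-rule — branch into (p or s), not r  //  not (p or s), r.
  branch 1 (add (p or s), not r):
    × closes — contains both r and not r.
  branch 2 (add not (p or s), r):
    not (p or s): α-rule — add not p, not s.
    (not r or not s): β-rule — branch into not r  //  not s.
      branch 2.1 (add not r):
        × closes — contains both r and not r.
      branch 2.2 (add not s):
        ○ open, literals {p=0, r=1, s=0}.
2 branches closed, 1 open.
An open branch gives a countermodel: p=0, r=1, s=0 (unmentioned atoms arbitrary); the premises hold there but the conclusion fails.

No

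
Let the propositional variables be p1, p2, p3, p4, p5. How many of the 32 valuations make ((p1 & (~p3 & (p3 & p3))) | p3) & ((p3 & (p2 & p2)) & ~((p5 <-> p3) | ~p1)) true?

Initial set: {(((p1 & (~p3 & (p3 & p3))) | p3) & ((p3 & (p2 & p2)) & ~((p5 <-> p3) | ~p1)))}.
(((p1 & (~p3 & (p3 & p3))) | p3) & ((p3 & (p2 & p2)) & ~((p5 <-> p3) | ~p1))): α-rule — add ((p1 & (~p3 & (p3 & p3))) | p3), ((p3 & (p2 & p2)) & ~((p5 <-> p3) | ~p1)).
((p3 & (p2 & p2)) & ~((p5 <-> p3) | ~p1)): α-rule — add (p3 & (p2 & p2)), ~((p5 <-> p3) | ~p1).
(p3 & (p2 & p2)): α-rule — add p3, (p2 & p2).
~((p5 <-> p3) | ~p1): α-rule — add ~(p5 <-> p3), ~~p1.
(p2 & p2): α-rule — add p2, p2.
((p1 & (~p3 & (p3 & p3))) | p3): β-rule — branch into (p1 & (~p3 & (p3 & p3)))  //  p3.
  branch 1 (add (p1 & (~p3 & (p3 & p3)))):
    (p1 & (~p3 & (p3 & p3))): α-rule — add p1, (~p3 & (p3 & p3)).
    (~p3 & (p3 & p3)): α-rule — add ~p3, (p3 & p3).
    × closes — contains both p3 and ~p3.
  branch 2 (add p3):
    ~(p5 <-> p3): β-rule — branch into p5, ~p3  //  ~p5, p3.
      branch 2.1 (add p5, ~p3):
        × closes — contains both p3 and ~p3.
      branch 2.2 (add ~p5, p3):
        ○ open, literals {p1=true, p2=true, p3=true, p5=false}.
2 branches closed, 1 open.
Each open branch fixes some atoms; the unmentioned ones are free. Counting distinct full assignments: branch {p1=true, p2=true, p3=true, p5=false} (p4) contributes 2 new. Total: 2.

2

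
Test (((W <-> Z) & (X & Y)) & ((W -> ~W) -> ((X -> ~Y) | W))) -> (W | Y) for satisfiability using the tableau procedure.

Satisfiable

Initial set: {((((W <-> Z) & (X & Y)) & ((W -> ~W) -> ((X -> ~Y) | W))) -> (W | Y))}.
((((W <-> Z) & (X & Y)) & ((W -> ~W) -> ((X -> ~Y) | W))) -> (W | Y)): β-rule — branch into ~(((W <-> Z) & (X & Y)) & ((W -> ~W) -> ((X -> ~Y) | W)))  //  (W | Y).
  branch 1 (add ~(((W <-> Z) & (X & Y)) & ((W -> ~W) -> ((X -> ~Y) | W)))):
    ~(((W <-> Z) & (X & Y)) & ((W -> ~W) -> ((X -> ~Y) | W))): β-rule — branch into ~((W <-> Z) & (X & Y))  //  ~((W -> ~W) -> ((X -> ~Y) | W)).
      branch 1.1 (add ~((W <-> Z) & (X & Y))):
        ~((W <-> Z) & (X & Y)): β-rule — branch into ~(W <-> Z)  //  ~(X & Y).
          branch 1.1.1 (add ~(W <-> Z)):
            ~(W <-> Z): β-rule — branch into W, ~Z  //  ~W, Z.
              branch 1.1.1.1 (add W, ~Z):
                ○ open, literals {W=1, Z=0}.
              branch 1.1.1.2 (add ~W, Z):
                ○ open, literals {W=0, Z=1}.
          branch 1.1.2 (add ~(X & Y)):
            ~(X & Y): β-rule — branch into ~X  //  ~Y.
              branch 1.1.2.1 (add ~X):
                ○ open, literals {X=0}.
              branch 1.1.2.2 (add ~Y):
                ○ open, literals {Y=0}.
      branch 1.2 (add ~((W -> ~W) -> ((X -> ~Y) | W))):
        ~((W -> ~W) -> ((X -> ~Y) | W)): α-rule — add (W -> ~W), ~((X -> ~Y) | W).
        ~((X -> ~Y) | W): α-rule — add ~(X -> ~Y), ~W.
        ~(X -> ~Y): α-rule — add X, ~~Y.
        (W -> ~W): β-rule — branch into ~W  //  ~W.
          branch 1.2.1 (add ~W):
            ○ open, literals {W=0, X=1, Y=1}.
          branch 1.2.2 (add ~W):
            ○ open, literals {W=0, X=1, Y=1}.
  branch 2 (add (W | Y)):
    (W | Y): β-rule — branch into W  //  Y.
      branch 2.1 (add W):
        ○ open, literals {W=1}.
      branch 2.2 (add Y):
        ○ open, literals {Y=1}.
0 branches closed, 8 open.
An open branch gives a satisfying assignment: W=1, Z=0.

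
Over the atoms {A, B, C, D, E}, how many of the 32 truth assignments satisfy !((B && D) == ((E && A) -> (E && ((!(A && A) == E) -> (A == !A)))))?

24

Initial set: {!((B && D) == ((E && A) -> (E && ((!(A && A) == E) -> (A == !A)))))}.
!((B && D) == ((E && A) -> (E && ((!(A && A) == E) -> (A == !A))))): β-rule — branch into (B && D), !((E && A) -> (E && ((!(A && A) == E) -> (A == !A))))  //  !(B && D), ((E && A) -> (E && ((!(A && A) == E) -> (A == !A)))).
  branch 1 (add (B && D), !((E && A) -> (E && ((!(A && A) == E) -> (A == !A))))):
    (B && D): α-rule — add B, D.
    !((E && A) -> (E && ((!(A && A) == E) -> (A == !A)))): α-rule — add (E && A), !(E && ((!(A && A) == E) -> (A == !A))).
    (E && A): α-rule — add E, A.
    !(E && ((!(A && A) == E) -> (A == !A))): β-rule — branch into !E  //  !((!(A && A) == E) -> (A == !A)).
      branch 1.1 (add !E):
        × closes — contains both E and !E.
      branch 1.2 (add !((!(A && A) == E) -> (A == !A))):
        !((!(A && A) == E) -> (A == !A)): α-rule — add (!(A && A) == E), !(A == !A).
        (!(A && A) == E): β-rule — branch into !(A && A), E  //  !!(A && A), !E.
          branch 1.2.1 (add !(A && A), E):
            !(A == !A): β-rule — branch into A, !!A  //  !A, !A.
              branch 1.2.1.1 (add A, !!A):
                !(A && A): β-rule — branch into !A  //  !A.
                  branch 1.2.1.1.1 (add !A):
                    × closes — contains both A and !A.
                  branch 1.2.1.1.2 (add !A):
                    × closes — contains both A and !A.
              branch 1.2.1.2 (add !A, !A):
                × closes — contains both A and !A.
          branch 1.2.2 (add !!(A && A), !E):
            × closes — contains both E and !E.
  branch 2 (add !(B && D), ((E && A) -> (E && ((!(A && A) == E) -> (A == !A))))):
    !(B && D): β-rule — branch into !B  //  !D.
      branch 2.1 (add !B):
        ((E && A) -> (E && ((!(A && A) == E) -> (A == !A)))): β-rule — branch into !(E && A)  //  (E && ((!(A && A) == E) -> (A == !A))).
          branch 2.1.1 (add !(E && A)):
            !(E && A): β-rule — branch into !E  //  !A.
              branch 2.1.1.1 (add !E):
                ○ open, literals {B=0, E=0}.
              branch 2.1.1.2 (add !A):
                ○ open, literals {A=0, B=0}.
          branch 2.1.2 (add (E && ((!(A && A) == E) -> (A == !A)))):
            (E && ((!(A && A) == E) -> (A == !A))): α-rule — add E, ((!(A && A) == E) -> (A == !A)).
            ((!(A && A) == E) -> (A == !A)): β-rule — branch into !(!(A && A) == E)  //  (A == !A).
              branch 2.1.2.1 (add !(!(A && A) == E)):
                !(!(A && A) == E): β-rule — branch into !(A && A), !E  //  !!(A && A), E.
                  branch 2.1.2.1.1 (add !(A && A), !E):
                    × closes — contains both E and !E.
                  branch 2.1.2.1.2 (add !!(A && A), E):
                    !!(A && A): α-rule — add A, A.
                    ○ open, literals {A=1, B=0, E=1}.
              branch 2.1.2.2 (add (A == !A)):
                (A == !A): β-rule — branch into A, !A  //  !A, !!A.
                  branch 2.1.2.2.1 (add A, !A):
                    × closes — contains both A and !A.
                  branch 2.1.2.2.2 (add !A, !!A):
                    × closes — contains both A and !A.
      branch 2.2 (add !D):
        ((E && A) -> (E && ((!(A && A) == E) -> (A == !A)))): β-rule — branch into !(E && A)  //  (E && ((!(A && A) == E) -> (A == !A))).
          branch 2.2.1 (add !(E && A)):
            !(E && A): β-rule — branch into !E  //  !A.
              branch 2.2.1.1 (add !E):
                ○ open, literals {D=0, E=0}.
              branch 2.2.1.2 (add !A):
                ○ open, literals {A=0, D=0}.
          branch 2.2.2 (add (E && ((!(A && A) == E) -> (A == !A)))):
            (E && ((!(A && A) == E) -> (A == !A))): α-rule — add E, ((!(A && A) == E) -> (A == !A)).
            ((!(A && A) == E) -> (A == !A)): β-rule — branch into !(!(A && A) == E)  //  (A == !A).
              branch 2.2.2.1 (add !(!(A && A) == E)):
                !(!(A && A) == E): β-rule — branch into !(A && A), !E  //  !!(A && A), E.
                  branch 2.2.2.1.1 (add !(A && A), !E):
                    × closes — contains both E and !E.
                  branch 2.2.2.1.2 (add !!(A && A), E):
                    !!(A && A): α-rule — add A, A.
                    ○ open, literals {A=1, D=0, E=1}.
              branch 2.2.2.2 (add (A == !A)):
                (A == !A): β-rule — branch into A, !A  //  !A, !!A.
                  branch 2.2.2.2.1 (add A, !A):
                    × closes — contains both A and !A.
                  branch 2.2.2.2.2 (add !A, !!A):
                    × closes — contains both A and !A.
11 branches closed, 6 open.
Each open branch fixes some atoms; the unmentioned ones are free. Counting distinct full assignments: branch {B=0, E=0} (A, C, D) contributes 8 new; branch {A=0, B=0} (C, D, E) contributes 4 new; branch {A=1, B=0, E=1} (C, D) contributes 4 new; branch {D=0, E=0} (A, B, C) contributes 4 new; branch {A=0, D=0} (B, C, E) contributes 2 new; branch {A=1, D=0, E=1} (B, C) contributes 2 new. Total: 24.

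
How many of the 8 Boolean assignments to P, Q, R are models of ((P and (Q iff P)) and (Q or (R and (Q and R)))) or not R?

Initial set: {(((P and (Q iff P)) and (Q or (R and (Q and R)))) or not R)}.
(((P and (Q iff P)) and (Q or (R and (Q and R)))) or not R): β-rule — branch into ((P and (Q iff P)) and (Q or (R and (Q and R))))  //  not R.
  branch 1 (add ((P and (Q iff P)) and (Q or (R and (Q and R))))):
    ((P and (Q iff P)) and (Q or (R and (Q and R)))): α-rule — add (P and (Q iff P)), (Q or (R and (Q and R))).
    (P and (Q iff P)): α-rule — add P, (Q iff P).
    (Q or (R and (Q and R))): β-rule — branch into Q  //  (R and (Q and R)).
      branch 1.1 (add Q):
        (Q iff P): β-rule — branch into Q, P  //  not Q, not P.
          branch 1.1.1 (add Q, P):
            ○ open, literals {P=1, Q=1}.
          branch 1.1.2 (add not Q, not P):
            × closes — contains both Q and not Q.
      branch 1.2 (add (R and (Q and R))):
        (R and (Q and R)): α-rule — add R, (Q and R).
        (Q and R): α-rule — add Q, R.
        (Q iff P): β-rule — branch into Q, P  //  not Q, not P.
          branch 1.2.1 (add Q, P):
            ○ open, literals {P=1, Q=1, R=1}.
          branch 1.2.2 (add not Q, not P):
            × closes — contains both Q and not Q.
  branch 2 (add not R):
    ○ open, literals {R=0}.
2 branches closed, 3 open.
Each open branch fixes some atoms; the unmentioned ones are free. Counting distinct full assignments: branch {P=1, Q=1} (R) contributes 2 new; branch {P=1, Q=1, R=1} (none free) contributes 0 new; branch {R=0} (P, Q) contributes 3 new. Total: 5.

5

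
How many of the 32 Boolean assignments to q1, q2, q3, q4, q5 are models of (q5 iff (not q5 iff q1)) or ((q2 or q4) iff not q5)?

24

Initial set: {((q5 iff (not q5 iff q1)) or ((q2 or q4) iff not q5))}.
((q5 iff (not q5 iff q1)) or ((q2 or q4) iff not q5)): β-rule — branch into (q5 iff (not q5 iff q1))  //  ((q2 or q4) iff not q5).
  branch 1 (add (q5 iff (not q5 iff q1))):
    (q5 iff (not q5 iff q1)): β-rule — branch into q5, (not q5 iff q1)  //  not q5, not (not q5 iff q1).
      branch 1.1 (add q5, (not q5 iff q1)):
        (not q5 iff q1): β-rule — branch into not q5, q1  //  not not q5, not q1.
          branch 1.1.1 (add not q5, q1):
            × closes — contains both q5 and not q5.
          branch 1.1.2 (add not not q5, not q1):
            ○ open, literals {q1=0, q5=1}.
      branch 1.2 (add not q5, not (not q5 iff q1)):
        not (not q5 iff q1): β-rule — branch into not q5, not q1  //  not not q5, q1.
          branch 1.2.1 (add not q5, not q1):
            ○ open, literals {q1=0, q5=0}.
          branch 1.2.2 (add not not q5, q1):
            × closes — contains both q5 and not q5.
  branch 2 (add ((q2 or q4) iff not q5)):
    ((q2 or q4) iff not q5): β-rule — branch into (q2 or q4), not q5  //  not (q2 or q4), not not q5.
      branch 2.1 (add (q2 or q4), not q5):
        (q2 or q4): β-rule — branch into q2  //  q4.
          branch 2.1.1 (add q2):
            ○ open, literals {q2=1, q5=0}.
          branch 2.1.2 (add q4):
            ○ open, literals {q4=1, q5=0}.
      branch 2.2 (add not (q2 or q4), not not q5):
        not (q2 or q4): α-rule — add not q2, not q4.
        ○ open, literals {q2=0, q4=0, q5=1}.
2 branches closed, 5 open.
Each open branch fixes some atoms; the unmentioned ones are free. Counting distinct full assignments: branch {q1=0, q5=1} (q2, q3, q4) contributes 8 new; branch {q1=0, q5=0} (q2, q3, q4) contributes 8 new; branch {q2=1, q5=0} (q1, q3, q4) contributes 4 new; branch {q4=1, q5=0} (q1, q2, q3) contributes 2 new; branch {q2=0, q4=0, q5=1} (q1, q3) contributes 2 new. Total: 24.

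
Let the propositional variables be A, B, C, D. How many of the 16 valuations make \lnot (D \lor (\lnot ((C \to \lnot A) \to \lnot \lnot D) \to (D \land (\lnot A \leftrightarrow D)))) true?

6

Initial set: {\lnot (D \lor (\lnot ((C \to \lnot A) \to \lnot \lnot D) \to (D \land (\lnot A \leftrightarrow D))))}.
\lnot (D \lor (\lnot ((C \to \lnot A) \to \lnot \lnot D) \to (D \land (\lnot A \leftrightarrow D)))): α-rule — add \lnot D, \lnot (\lnot ((C \to \lnot A) \to \lnot \lnot D) \to (D \land (\lnot A \leftrightarrow D))).
\lnot (\lnot ((C \to \lnot A) \to \lnot \lnot D) \to (D \land (\lnot A \leftrightarrow D))): α-rule — add \lnot ((C \to \lnot A) \to \lnot \lnot D), \lnot (D \land (\lnot A \leftrightarrow D)).
\lnot ((C \to \lnot A) \to \lnot \lnot D): α-rule — add (C \to \lnot A), \lnot \lnot \lnot D.
\lnot \lnot \lnot D: drop double negation, giving \lnot D.
\lnot (D \land (\lnot A \leftrightarrow D)): β-rule — branch into \lnot D  //  \lnot (\lnot A \leftrightarrow D).
  branch 1 (add \lnot D):
    (C \to \lnot A): β-rule — branch into \lnot C  //  \lnot A.
      branch 1.1 (add \lnot C):
        ○ open, literals {C=false, D=false}.
      branch 1.2 (add \lnot A):
        ○ open, literals {A=false, D=false}.
  branch 2 (add \lnot (\lnot A \leftrightarrow D)):
    (C \to \lnot A): β-rule — branch into \lnot C  //  \lnot A.
      branch 2.1 (add \lnot C):
        \lnot (\lnot A \leftrightarrow D): β-rule — branch into \lnot A, \lnot D  //  \lnot \lnot A, D.
          branch 2.1.1 (add \lnot A, \lnot D):
            ○ open, literals {A=false, C=false, D=false}.
          branch 2.1.2 (add \lnot \lnot A, D):
            × closes — contains both D and \lnot D.
      branch 2.2 (add \lnot A):
        \lnot (\lnot A \leftrightarrow D): β-rule — branch into \lnot A, \lnot D  //  \lnot \lnot A, D.
          branch 2.2.1 (add \lnot A, \lnot D):
            ○ open, literals {A=false, D=false}.
          branch 2.2.2 (add \lnot \lnot A, D):
            × closes — contains both A and \lnot A.
2 branches closed, 4 open.
Each open branch fixes some atoms; the unmentioned ones are free. Counting distinct full assignments: branch {C=false, D=false} (A, B) contributes 4 new; branch {A=false, D=false} (B, C) contributes 2 new; branch {A=false, C=false, D=false} (B) contributes 0 new; branch {A=false, D=false} (B, C) contributes 0 new. Total: 6.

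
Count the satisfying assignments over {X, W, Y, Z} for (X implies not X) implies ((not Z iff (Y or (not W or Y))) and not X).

Initial set: {((X implies not X) implies ((not Z iff (Y or (not W or Y))) and not X))}.
((X implies not X) implies ((not Z iff (Y or (not W or Y))) and not X)): β-rule — branch into not (X implies not X)  //  ((not Z iff (Y or (not W or Y))) and not X).
  branch 1 (add not (X implies not X)):
    not (X implies not X): α-rule — add X, not not X.
    ○ open, literals {X=1}.
  branch 2 (add ((not Z iff (Y or (not W or Y))) and not X)):
    ((not Z iff (Y or (not W or Y))) and not X): α-rule — add (not Z iff (Y or (not W or Y))), not X.
    (not Z iff (Y or (not W or Y))): β-rule — branch into not Z, (Y or (not W or Y))  //  not not Z, not (Y or (not W or Y)).
      branch 2.1 (add not Z, (Y or (not W or Y))):
        (Y or (not W or Y)): β-rule — branch into Y  //  (not W or Y).
          branch 2.1.1 (add Y):
            ○ open, literals {X=0, Y=1, Z=0}.
          branch 2.1.2 (add (not W or Y)):
            (not W or Y): β-rule — branch into not W  //  Y.
              branch 2.1.2.1 (add not W):
                ○ open, literals {W=0, X=0, Z=0}.
              branch 2.1.2.2 (add Y):
                ○ open, literals {X=0, Y=1, Z=0}.
      branch 2.2 (add not not Z, not (Y or (not W or Y))):
        not (Y or (not W or Y)): α-rule — add not Y, not (not W or Y).
        not (not W or Y): α-rule — add not not W, not Y.
        ○ open, literals {W=1, X=0, Y=0, Z=1}.
0 branches closed, 5 open.
Each open branch fixes some atoms; the unmentioned ones are free. Counting distinct full assignments: branch {X=1} (W, Y, Z) contributes 8 new; branch {X=0, Y=1, Z=0} (W) contributes 2 new; branch {W=0, X=0, Z=0} (Y) contributes 1 new; branch {X=0, Y=1, Z=0} (W) contributes 0 new; branch {W=1, X=0, Y=0, Z=1} (none free) contributes 1 new. Total: 12.

12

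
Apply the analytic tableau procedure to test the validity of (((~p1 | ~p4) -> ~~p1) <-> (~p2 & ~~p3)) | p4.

Not valid

Assume the negation and expand:
Initial set: {~((((~p1 | ~p4) -> ~~p1) <-> (~p2 & ~~p3)) | p4)}.
~((((~p1 | ~p4) -> ~~p1) <-> (~p2 & ~~p3)) | p4): α-rule — add ~(((~p1 | ~p4) -> ~~p1) <-> (~p2 & ~~p3)), ~p4.
~(((~p1 | ~p4) -> ~~p1) <-> (~p2 & ~~p3)): β-rule — branch into ((~p1 | ~p4) -> ~~p1), ~(~p2 & ~~p3)  //  ~((~p1 | ~p4) -> ~~p1), (~p2 & ~~p3).
  branch 1 (add ((~p1 | ~p4) -> ~~p1), ~(~p2 & ~~p3)):
    ((~p1 | ~p4) -> ~~p1): β-rule — branch into ~(~p1 | ~p4)  //  ~~p1.
      branch 1.1 (add ~(~p1 | ~p4)):
        ~(~p1 | ~p4): α-rule — add ~~p1, ~~p4.
        × closes — contains both p4 and ~p4.
      branch 1.2 (add ~~p1):
        ~~p1: drop double negation, giving p1.
        ~(~p2 & ~~p3): β-rule — branch into ~~p2  //  ~~~p3.
          branch 1.2.1 (add ~~p2):
            ○ open, literals {p1=true, p2=true, p4=false}.
          branch 1.2.2 (add ~~~p3):
            ~~~p3: drop double negation, giving ~p3.
            ○ open, literals {p1=true, p3=false, p4=false}.
  branch 2 (add ~((~p1 | ~p4) -> ~~p1), (~p2 & ~~p3)):
    ~((~p1 | ~p4) -> ~~p1): α-rule — add (~p1 | ~p4), ~~~p1.
    (~p2 & ~~p3): α-rule — add ~p2, ~~p3.
    ~~~p1: drop double negation, giving ~p1.
    ~~p3: drop double negation, giving p3.
    (~p1 | ~p4): β-rule — branch into ~p1  //  ~p4.
      branch 2.1 (add ~p1):
        ○ open, literals {p1=false, p2=false, p3=true, p4=false}.
      branch 2.2 (add ~p4):
        ○ open, literals {p1=false, p2=false, p3=true, p4=false}.
1 branch closed, 4 open.
An open branch gives a countermodel: p1=true, p2=true, p4=false (unmentioned atoms arbitrary); under it the original formula is false.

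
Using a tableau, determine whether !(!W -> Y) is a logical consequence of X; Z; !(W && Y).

Initial set: {T X; T Z; T !(W && Y); F !(!W -> Y)}.
T !(W && Y): β-rule — branch into F W  //  F Y.
  branch 1 (add F W):
    F !(!W -> Y): β-rule — branch into F !W  //  T Y.
      branch 1.1 (add F !W):
        × closes — contains both W and !W.
      branch 1.2 (add T Y):
        ○ open, literals {W=0, X=1, Y=1, Z=1}.
  branch 2 (add F Y):
    F !(!W -> Y): β-rule — branch into F !W  //  T Y.
      branch 2.1 (add F !W):
        ○ open, literals {W=1, X=1, Y=0, Z=1}.
      branch 2.2 (add T Y):
        × closes — contains both Y and !Y.
2 branches closed, 2 open.
An open branch gives a countermodel: W=0, X=1, Y=1, Z=1 (unmentioned atoms arbitrary); the premises hold there but the conclusion fails.

No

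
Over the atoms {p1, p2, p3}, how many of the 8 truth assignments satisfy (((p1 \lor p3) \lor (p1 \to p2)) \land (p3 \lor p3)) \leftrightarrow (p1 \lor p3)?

6

Initial set: {((((p1 \lor p3) \lor (p1 \to p2)) \land (p3 \lor p3)) \leftrightarrow (p1 \lor p3))}.
((((p1 \lor p3) \lor (p1 \to p2)) \land (p3 \lor p3)) \leftrightarrow (p1 \lor p3)): β-rule — branch into (((p1 \lor p3) \lor (p1 \to p2)) \land (p3 \lor p3)), (p1 \lor p3)  //  \lnot (((p1 \lor p3) \lor (p1 \to p2)) \land (p3 \lor p3)), \lnot (p1 \lor p3).
  branch 1 (add (((p1 \lor p3) \lor (p1 \to p2)) \land (p3 \lor p3)), (p1 \lor p3)):
    (((p1 \lor p3) \lor (p1 \to p2)) \land (p3 \lor p3)): α-rule — add ((p1 \lor p3) \lor (p1 \to p2)), (p3 \lor p3).
    (p1 \lor p3): β-rule — branch into p1  //  p3.
      branch 1.1 (add p1):
        ((p1 \lor p3) \lor (p1 \to p2)): β-rule — branch into (p1 \lor p3)  //  (p1 \to p2).
          branch 1.1.1 (add (p1 \lor p3)):
            (p3 \lor p3): β-rule — branch into p3  //  p3.
              branch 1.1.1.1 (add p3):
                (p1 \lor p3): β-rule — branch into p1  //  p3.
                  branch 1.1.1.1.1 (add p1):
                    ○ open, literals {p1=T, p3=T}.
                  branch 1.1.1.1.2 (add p3):
                    ○ open, literals {p1=T, p3=T}.
              branch 1.1.1.2 (add p3):
                (p1 \lor p3): β-rule — branch into p1  //  p3.
                  branch 1.1.1.2.1 (add p1):
                    ○ open, literals {p1=T, p3=T}.
                  branch 1.1.1.2.2 (add p3):
                    ○ open, literals {p1=T, p3=T}.
          branch 1.1.2 (add (p1 \to p2)):
            (p3 \lor p3): β-rule — branch into p3  //  p3.
              branch 1.1.2.1 (add p3):
                (p1 \to p2): β-rule — branch into \lnot p1  //  p2.
                  branch 1.1.2.1.1 (add \lnot p1):
                    × closes — contains both p1 and \lnot p1.
                  branch 1.1.2.1.2 (add p2):
                    ○ open, literals {p1=T, p2=T, p3=T}.
              branch 1.1.2.2 (add p3):
                (p1 \to p2): β-rule — branch into \lnot p1  //  p2.
                  branch 1.1.2.2.1 (add \lnot p1):
                    × closes — contains both p1 and \lnot p1.
                  branch 1.1.2.2.2 (add p2):
                    ○ open, literals {p1=T, p2=T, p3=T}.
      branch 1.2 (add p3):
        ((p1 \lor p3) \lor (p1 \to p2)): β-rule — branch into (p1 \lor p3)  //  (p1 \to p2).
          branch 1.2.1 (add (p1 \lor p3)):
            (p3 \lor p3): β-rule — branch into p3  //  p3.
              branch 1.2.1.1 (add p3):
                (p1 \lor p3): β-rule — branch into p1  //  p3.
                  branch 1.2.1.1.1 (add p1):
                    ○ open, literals {p1=T, p3=T}.
                  branch 1.2.1.1.2 (add p3):
                    ○ open, literals {p3=T}.
              branch 1.2.1.2 (add p3):
                (p1 \lor p3): β-rule — branch into p1  //  p3.
                  branch 1.2.1.2.1 (add p1):
                    ○ open, literals {p1=T, p3=T}.
                  branch 1.2.1.2.2 (add p3):
                    ○ open, literals {p3=T}.
          branch 1.2.2 (add (p1 \to p2)):
            (p3 \lor p3): β-rule — branch into p3  //  p3.
              branch 1.2.2.1 (add p3):
                (p1 \to p2): β-rule — branch into \lnot p1  //  p2.
                  branch 1.2.2.1.1 (add \lnot p1):
                    ○ open, literals {p1=F, p3=T}.
                  branch 1.2.2.1.2 (add p2):
                    ○ open, literals {p2=T, p3=T}.
              branch 1.2.2.2 (add p3):
                (p1 \to p2): β-rule — branch into \lnot p1  //  p2.
                  branch 1.2.2.2.1 (add \lnot p1):
                    ○ open, literals {p1=F, p3=T}.
                  branch 1.2.2.2.2 (add p2):
                    ○ open, literals {p2=T, p3=T}.
  branch 2 (add \lnot (((p1 \lor p3) \lor (p1 \to p2)) \land (p3 \lor p3)), \lnot (p1 \lor p3)):
    \lnot (p1 \lor p3): α-rule — add \lnot p1, \lnot p3.
    \lnot (((p1 \lor p3) \lor (p1 \to p2)) \land (p3 \lor p3)): β-rule — branch into \lnot ((p1 \lor p3) \lor (p1 \to p2))  //  \lnot (p3 \lor p3).
      branch 2.1 (add \lnot ((p1 \lor p3) \lor (p1 \to p2))):
        \lnot ((p1 \lor p3) \lor (p1 \to p2)): α-rule — add \lnot (p1 \lor p3), \lnot (p1 \to p2).
        \lnot (p1 \lor p3): α-rule — add \lnot p1, \lnot p3.
        \lnot (p1 \to p2): α-rule — add p1, \lnot p2.
        × closes — contains both p1 and \lnot p1.
      branch 2.2 (add \lnot (p3 \lor p3)):
        \lnot (p3 \lor p3): α-rule — add \lnot p3, \lnot p3.
        ○ open, literals {p1=F, p3=F}.
3 branches closed, 15 open.
Each open branch fixes some atoms; the unmentioned ones are free. Counting distinct full assignments: branch {p1=T, p3=T} (p2) contributes 2 new; branch {p1=T, p3=T} (p2) contributes 0 new; branch {p1=T, p3=T} (p2) contributes 0 new; branch {p1=T, p3=T} (p2) contributes 0 new; branch {p1=T, p2=T, p3=T} (none free) contributes 0 new; branch {p1=T, p2=T, p3=T} (none free) contributes 0 new; branch {p1=T, p3=T} (p2) contributes 0 new; branch {p3=T} (p1, p2) contributes 2 new; branch {p1=T, p3=T} (p2) contributes 0 new; branch {p3=T} (p1, p2) contributes 0 new; branch {p1=F, p3=T} (p2) contributes 0 new; branch {p2=T, p3=T} (p1) contributes 0 new; branch {p1=F, p3=T} (p2) contributes 0 new; branch {p2=T, p3=T} (p1) contributes 0 new; branch {p1=F, p3=F} (p2) contributes 2 new. Total: 6.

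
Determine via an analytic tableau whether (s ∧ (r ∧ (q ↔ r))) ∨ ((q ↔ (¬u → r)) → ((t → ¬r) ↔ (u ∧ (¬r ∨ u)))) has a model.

Initial set: {((s ∧ (r ∧ (q ↔ r))) ∨ ((q ↔ (¬u → r)) → ((t → ¬r) ↔ (u ∧ (¬r ∨ u)))))}.
((s ∧ (r ∧ (q ↔ r))) ∨ ((q ↔ (¬u → r)) → ((t → ¬r) ↔ (u ∧ (¬r ∨ u))))): β-rule — branch into (s ∧ (r ∧ (q ↔ r)))  //  ((q ↔ (¬u → r)) → ((t → ¬r) ↔ (u ∧ (¬r ∨ u)))).
  branch 1 (add (s ∧ (r ∧ (q ↔ r)))):
    (s ∧ (r ∧ (q ↔ r))): α-rule — add s, (r ∧ (q ↔ r)).
    (r ∧ (q ↔ r)): α-rule — add r, (q ↔ r).
    (q ↔ r): β-rule — branch into q, r  //  ¬q, ¬r.
      branch 1.1 (add q, r):
        ○ open, literals {q=T, r=T, s=T}.
      branch 1.2 (add ¬q, ¬r):
        × closes — contains both r and ¬r.
  branch 2 (add ((q ↔ (¬u → r)) → ((t → ¬r) ↔ (u ∧ (¬r ∨ u))))):
    ((q ↔ (¬u → r)) → ((t → ¬r) ↔ (u ∧ (¬r ∨ u)))): β-rule — branch into ¬(q ↔ (¬u → r))  //  ((t → ¬r) ↔ (u ∧ (¬r ∨ u))).
      branch 2.1 (add ¬(q ↔ (¬u → r))):
        ¬(q ↔ (¬u → r)): β-rule — branch into q, ¬(¬u → r)  //  ¬q, (¬u → r).
          branch 2.1.1 (add q, ¬(¬u → r)):
            ¬(¬u → r): α-rule — add ¬u, ¬r.
            ○ open, literals {q=T, r=F, u=F}.
          branch 2.1.2 (add ¬q, (¬u → r)):
            (¬u → r): β-rule — branch into ¬¬u  //  r.
              branch 2.1.2.1 (add ¬¬u):
                ○ open, literals {q=F, u=T}.
              branch 2.1.2.2 (add r):
                ○ open, literals {q=F, r=T}.
      branch 2.2 (add ((t → ¬r) ↔ (u ∧ (¬r ∨ u)))):
        ((t → ¬r) ↔ (u ∧ (¬r ∨ u))): β-rule — branch into (t → ¬r), (u ∧ (¬r ∨ u))  //  ¬(t → ¬r), ¬(u ∧ (¬r ∨ u)).
          branch 2.2.1 (add (t → ¬r), (u ∧ (¬r ∨ u))):
            (u ∧ (¬r ∨ u)): α-rule — add u, (¬r ∨ u).
            (t → ¬r): β-rule — branch into ¬t  //  ¬r.
              branch 2.2.1.1 (add ¬t):
                (¬r ∨ u): β-rule — branch into ¬r  //  u.
                  branch 2.2.1.1.1 (add ¬r):
                    ○ open, literals {r=F, t=F, u=T}.
                  branch 2.2.1.1.2 (add u):
                    ○ open, literals {t=F, u=T}.
              branch 2.2.1.2 (add ¬r):
                (¬r ∨ u): β-rule — branch into ¬r  //  u.
                  branch 2.2.1.2.1 (add ¬r):
                    ○ open, literals {r=F, u=T}.
                  branch 2.2.1.2.2 (add u):
                    ○ open, literals {r=F, u=T}.
          branch 2.2.2 (add ¬(t → ¬r), ¬(u ∧ (¬r ∨ u))):
            ¬(t → ¬r): α-rule — add t, ¬¬r.
            ¬(u ∧ (¬r ∨ u)): β-rule — branch into ¬u  //  ¬(¬r ∨ u).
              branch 2.2.2.1 (add ¬u):
                ○ open, literals {r=T, t=T, u=F}.
              branch 2.2.2.2 (add ¬(¬r ∨ u)):
                ¬(¬r ∨ u): α-rule — add ¬¬r, ¬u.
                ○ open, literals {r=T, t=T, u=F}.
1 branch closed, 10 open.
An open branch gives a satisfying assignment: q=T, r=T, s=T.

Satisfiable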